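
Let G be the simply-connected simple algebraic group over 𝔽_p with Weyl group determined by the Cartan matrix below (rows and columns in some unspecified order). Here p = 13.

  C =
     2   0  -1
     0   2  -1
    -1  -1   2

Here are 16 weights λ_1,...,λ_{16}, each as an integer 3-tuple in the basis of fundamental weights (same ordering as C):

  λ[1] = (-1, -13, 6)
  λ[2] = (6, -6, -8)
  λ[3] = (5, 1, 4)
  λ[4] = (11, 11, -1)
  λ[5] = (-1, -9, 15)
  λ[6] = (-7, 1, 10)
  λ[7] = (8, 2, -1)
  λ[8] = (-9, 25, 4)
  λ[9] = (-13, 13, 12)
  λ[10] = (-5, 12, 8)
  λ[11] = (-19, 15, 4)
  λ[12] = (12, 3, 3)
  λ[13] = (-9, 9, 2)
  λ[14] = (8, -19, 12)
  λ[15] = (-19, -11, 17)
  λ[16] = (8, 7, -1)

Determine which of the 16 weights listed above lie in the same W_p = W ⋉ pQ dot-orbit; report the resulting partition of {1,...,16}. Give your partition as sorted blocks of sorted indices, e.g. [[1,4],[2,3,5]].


A_3 Cartan matrix, 3 simple roots permuted; ρ=(1,1,1).

λ_j+ρ reflected into Ā_13 (⟨·,θ^∨⟩≤13); 3-tuples as given:

  λ_1 → (5, 7, 0);  λ_2 → (5, 7, 0);  λ_3 → (6, 2, 5);  λ_4 → (1, 1, 0);  λ_5 → (3, 5, 5);  λ_6 → (6, 2, 5);  λ_7 → (9, 3, 0);  λ_8 → (3, 5, 5);  λ_9 → (1, 1, 0);  λ_10 → (5, 4, 0);  λ_11 → (3, 5, 5);  λ_12 → (5, 4, 0);  λ_13 → (3, 5, 5);  λ_14 → (5, 4, 0);  λ_15 → (3, 5, 5);  λ_16 → (5, 4, 0)

6 distinct reps among the 16 weights ⇒ 6 W_13-linkage classes:

[[1, 2], [3, 6], [4, 9], [5, 8, 11, 13, 15], [7], [10, 12, 14, 16]]


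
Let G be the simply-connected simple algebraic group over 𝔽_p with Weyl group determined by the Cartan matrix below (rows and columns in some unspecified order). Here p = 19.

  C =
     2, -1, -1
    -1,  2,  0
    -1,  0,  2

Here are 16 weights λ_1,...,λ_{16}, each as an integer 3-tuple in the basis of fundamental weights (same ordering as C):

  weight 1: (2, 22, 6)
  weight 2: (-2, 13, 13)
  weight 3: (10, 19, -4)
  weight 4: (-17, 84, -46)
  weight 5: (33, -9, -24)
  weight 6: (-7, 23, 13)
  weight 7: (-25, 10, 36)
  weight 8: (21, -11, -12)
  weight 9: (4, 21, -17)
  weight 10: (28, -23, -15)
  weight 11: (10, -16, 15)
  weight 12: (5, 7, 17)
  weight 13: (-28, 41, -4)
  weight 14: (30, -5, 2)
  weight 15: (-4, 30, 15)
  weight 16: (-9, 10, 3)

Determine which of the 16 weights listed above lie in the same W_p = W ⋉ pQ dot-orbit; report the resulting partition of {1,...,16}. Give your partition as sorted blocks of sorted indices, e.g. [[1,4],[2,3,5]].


Type A_3, rank 3, |W|=24; reorder rows/cols to standard.

Folding the 16 weights λ_j+ρ into Ā_19 (reps in the given 3-coord order):

  λ_1+ρ ↦ (4, 5, 3) · λ_2+ρ ↦ (1, 5, 5) · λ_3+ρ ↦ (1, 7, 8) · λ_4+ρ ↦ (4, 5, 3) · λ_5+ρ ↦ (4, 3, 4) · λ_6+ρ ↦ (1, 5, 5) · λ_7+ρ ↦ (1, 5, 5) · λ_8+ρ ↦ (1, 7, 8) · λ_9+ρ ↦ (8, 3, 3) · λ_10+ρ ↦ (4, 5, 3) · λ_11+ρ ↦ (4, 3, 4) · λ_12+ρ ↦ (1, 5, 5) · λ_13+ρ ↦ (4, 3, 4) · λ_14+ρ ↦ (4, 3, 4) · λ_15+ρ ↦ (3, 6, 3) · λ_16+ρ ↦ (4, 3, 4)

Partition of {1..16} into 6 W_19-dot-orbits:

[[1, 4, 10], [2, 6, 7, 12], [3, 8], [5, 11, 13, 14, 16], [9], [15]]


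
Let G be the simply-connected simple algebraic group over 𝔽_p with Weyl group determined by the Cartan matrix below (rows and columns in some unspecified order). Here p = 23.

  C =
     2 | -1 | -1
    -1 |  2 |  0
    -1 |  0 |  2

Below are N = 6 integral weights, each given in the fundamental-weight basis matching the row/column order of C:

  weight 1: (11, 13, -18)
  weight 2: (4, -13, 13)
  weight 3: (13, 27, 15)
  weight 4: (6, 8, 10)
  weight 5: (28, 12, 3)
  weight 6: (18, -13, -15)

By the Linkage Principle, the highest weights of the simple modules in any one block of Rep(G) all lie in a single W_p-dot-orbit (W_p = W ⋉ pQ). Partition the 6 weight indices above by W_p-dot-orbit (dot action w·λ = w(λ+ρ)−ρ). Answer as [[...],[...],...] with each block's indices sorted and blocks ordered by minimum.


Dynkin diagram of C (from the 4 off-diagonal −1 entries): A_3.

Ā_23 reps of the 6 weights (A_3, coords as presented):

  1: (5, 6, 9);  2: (7, 5, 7);  3: (7, 5, 7);  4: (7, 5, 7);  5: (0, 4, 13);  6: (7, 5, 7)

The 6 indices split into 3 linkage classes (same alcove rep ⇔ same W_23-dot-orbit):

[[1], [2, 3, 4, 6], [5]]


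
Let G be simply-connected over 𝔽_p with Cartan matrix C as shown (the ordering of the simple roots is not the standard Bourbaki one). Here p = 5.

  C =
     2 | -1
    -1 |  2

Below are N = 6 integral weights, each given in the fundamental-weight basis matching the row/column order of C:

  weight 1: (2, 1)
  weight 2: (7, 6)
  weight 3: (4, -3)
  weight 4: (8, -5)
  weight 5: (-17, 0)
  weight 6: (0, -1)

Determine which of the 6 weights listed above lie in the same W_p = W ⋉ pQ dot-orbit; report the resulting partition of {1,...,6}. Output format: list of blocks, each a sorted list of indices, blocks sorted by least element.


Cartan matrix: type A_2 (|W|=6); un-permuting the 2 rows.

λ_j+ρ reflected into Ā_5 (⟨·,θ^∨⟩≤5); 2-tuples as given:

  λ_1 → (3, 2);  λ_2 → (3, 2);  λ_3 → (3, 2);  λ_4 → (1, 0);  λ_5 → (1, 0);  λ_6 → (1, 0)

These 6 weights hit 2 W_5-dot-orbits; sizes (3, 3):

[[1, 2, 3], [4, 5, 6]]


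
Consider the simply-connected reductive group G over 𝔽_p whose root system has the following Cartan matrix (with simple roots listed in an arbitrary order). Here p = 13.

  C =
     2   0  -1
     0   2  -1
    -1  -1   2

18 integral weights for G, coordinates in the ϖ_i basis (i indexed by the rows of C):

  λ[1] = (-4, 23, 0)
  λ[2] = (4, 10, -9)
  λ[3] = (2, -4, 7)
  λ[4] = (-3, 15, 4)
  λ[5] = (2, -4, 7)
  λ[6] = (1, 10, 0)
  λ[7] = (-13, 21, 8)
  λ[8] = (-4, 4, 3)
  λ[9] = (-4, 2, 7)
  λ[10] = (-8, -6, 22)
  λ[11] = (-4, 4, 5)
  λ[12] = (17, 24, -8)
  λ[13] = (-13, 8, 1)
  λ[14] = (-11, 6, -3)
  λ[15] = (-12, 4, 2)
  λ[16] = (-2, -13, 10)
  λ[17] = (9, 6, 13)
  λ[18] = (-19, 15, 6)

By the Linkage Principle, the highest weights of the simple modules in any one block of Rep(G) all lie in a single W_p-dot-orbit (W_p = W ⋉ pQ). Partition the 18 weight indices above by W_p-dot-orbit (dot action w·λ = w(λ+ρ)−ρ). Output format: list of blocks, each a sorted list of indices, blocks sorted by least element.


Dynkin diagram of C (from the 4 off-diagonal −1 entries): A_3.

Ā_13 reps of the 18 weights (A_3, coords as presented):

    [1] (2, 1, 9)
    [2] (3, 3, 5)
    [3] (3, 3, 5)
    [4] (3, 5, 3)
    [5] (3, 3, 5)
    [6] (1, 10, 1)
    [7] (3, 5, 1)
    [8] (3, 5, 1)
    [9] (3, 3, 5)
    [10] (3, 5, 3)
    [11] (3, 5, 3)
    [12] (2, 5, 5)
    [13] (2, 1, 9)
    [14] (2, 5, 5)
    [15] (3, 3, 5)
    [16] (1, 10, 1)
    [17] (2, 5, 5)
    [18] (3, 5, 3)

Grouping the 18 weights by Ā_13-representative: 6 linkage classes.

[[1, 13], [2, 3, 5, 9, 15], [4, 10, 11, 18], [6, 16], [7, 8], [12, 14, 17]]


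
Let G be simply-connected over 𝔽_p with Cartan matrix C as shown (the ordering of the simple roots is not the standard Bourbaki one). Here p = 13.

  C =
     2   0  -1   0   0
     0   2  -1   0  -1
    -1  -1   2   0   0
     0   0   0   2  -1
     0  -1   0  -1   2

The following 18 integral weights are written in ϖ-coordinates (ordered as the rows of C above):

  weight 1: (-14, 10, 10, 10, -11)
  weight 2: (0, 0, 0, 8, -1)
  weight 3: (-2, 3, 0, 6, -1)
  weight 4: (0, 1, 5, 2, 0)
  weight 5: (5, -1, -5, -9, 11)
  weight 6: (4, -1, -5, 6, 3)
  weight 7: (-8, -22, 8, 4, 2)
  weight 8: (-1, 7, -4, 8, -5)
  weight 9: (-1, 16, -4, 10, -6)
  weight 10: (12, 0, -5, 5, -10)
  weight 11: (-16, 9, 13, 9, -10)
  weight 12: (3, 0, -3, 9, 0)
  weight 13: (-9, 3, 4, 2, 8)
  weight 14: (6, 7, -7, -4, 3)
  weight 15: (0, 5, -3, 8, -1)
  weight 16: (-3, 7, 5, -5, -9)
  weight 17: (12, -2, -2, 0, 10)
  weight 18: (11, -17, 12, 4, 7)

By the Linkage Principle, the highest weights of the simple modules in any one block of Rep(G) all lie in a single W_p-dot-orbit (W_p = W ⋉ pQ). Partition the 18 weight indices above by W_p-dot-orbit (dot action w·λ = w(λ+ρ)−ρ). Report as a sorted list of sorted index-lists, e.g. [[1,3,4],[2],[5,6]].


A_5 Cartan matrix, 5 simple roots permuted; ρ=(1,1,1,1,1).

Folding the 18 weights λ_j+ρ into Ā_13 (reps in the given 5-coord order):

  λ_1+ρ ↦ (1, 1, 1, 9, 0) · λ_2+ρ ↦ (1, 1, 1, 9, 0) · λ_3+ρ ↦ (1, 4, 0, 7, 0) · λ_4+ρ ↦ (1, 2, 6, 3, 1) · λ_5+ρ ↦ (1, 4, 0, 7, 0) · λ_6+ρ ↦ (1, 4, 0, 7, 0) · λ_7+ρ ↦ (2, 4, 0, 3, 1) · λ_8+ρ ↦ (3, 1, 0, 5, 4) · λ_9+ρ ↦ (1, 2, 6, 3, 1) · λ_10+ρ ↦ (1, 2, 6, 3, 1) · λ_11+ρ ↦ (1, 1, 1, 9, 0) · λ_12+ρ ↦ (1, 1, 1, 9, 0) · λ_13+ρ ↦ (3, 1, 0, 5, 4) · λ_14+ρ ↦ (1, 2, 6, 3, 1) · λ_15+ρ ↦ (1, 4, 0, 7, 0) · λ_16+ρ ↦ (1, 4, 0, 7, 0) · λ_17+ρ ↦ (1, 1, 1, 9, 0) · λ_18+ρ ↦ (3, 1, 0, 5, 4)

Grouping the 18 weights by Ā_13-representative: 5 linkage classes.

[[1, 2, 11, 12, 17], [3, 5, 6, 15, 16], [4, 9, 10, 14], [7], [8, 13, 18]]


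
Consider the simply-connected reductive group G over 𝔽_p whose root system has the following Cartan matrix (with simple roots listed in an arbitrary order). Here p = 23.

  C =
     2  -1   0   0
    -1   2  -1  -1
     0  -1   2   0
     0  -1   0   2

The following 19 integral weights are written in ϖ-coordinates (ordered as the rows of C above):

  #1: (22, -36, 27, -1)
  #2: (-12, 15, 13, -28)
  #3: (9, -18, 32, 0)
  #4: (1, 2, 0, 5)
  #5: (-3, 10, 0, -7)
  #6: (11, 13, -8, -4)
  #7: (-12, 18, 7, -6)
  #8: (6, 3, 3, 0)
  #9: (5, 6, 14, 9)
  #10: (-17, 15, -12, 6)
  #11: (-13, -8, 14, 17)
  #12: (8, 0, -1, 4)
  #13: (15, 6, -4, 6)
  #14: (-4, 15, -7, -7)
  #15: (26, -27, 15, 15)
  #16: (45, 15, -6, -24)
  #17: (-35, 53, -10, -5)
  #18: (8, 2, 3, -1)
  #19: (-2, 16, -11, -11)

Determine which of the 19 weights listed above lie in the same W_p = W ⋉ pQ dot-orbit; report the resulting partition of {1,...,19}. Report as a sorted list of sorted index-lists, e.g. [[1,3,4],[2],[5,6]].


Root system D_4: the 4×4 matrix C matches after relabeling.

Each λ_j+ρ reduced to Ā_23; 4-tuples below use C's row order:

  1: (5, 7, 0, 4) · 2: (7, 4, 4, 1) · 3: (3, 1, 6, 6) · 4: (2, 3, 1, 6) · 5: (2, 3, 1, 6) · 6: (9, 3, 4, 0) · 7: (7, 4, 4, 1) · 8: (7, 4, 4, 1) · 9: (9, 1, 0, 5) · 10: (5, 7, 0, 4) · 11: (7, 4, 4, 1) · 12: (9, 1, 0, 5) · 13: (9, 3, 4, 0) · 14: (3, 1, 6, 6) · 15: (3, 1, 6, 6) · 16: (5, 7, 0, 4) · 17: (7, 4, 4, 1) · 18: (9, 3, 4, 0) · 19: (3, 1, 6, 6)

Partition of {1..19} into 6 W_23-dot-orbits:

[[1, 10, 16], [2, 7, 8, 11, 17], [3, 14, 15, 19], [4, 5], [6, 13, 18], [9, 12]]


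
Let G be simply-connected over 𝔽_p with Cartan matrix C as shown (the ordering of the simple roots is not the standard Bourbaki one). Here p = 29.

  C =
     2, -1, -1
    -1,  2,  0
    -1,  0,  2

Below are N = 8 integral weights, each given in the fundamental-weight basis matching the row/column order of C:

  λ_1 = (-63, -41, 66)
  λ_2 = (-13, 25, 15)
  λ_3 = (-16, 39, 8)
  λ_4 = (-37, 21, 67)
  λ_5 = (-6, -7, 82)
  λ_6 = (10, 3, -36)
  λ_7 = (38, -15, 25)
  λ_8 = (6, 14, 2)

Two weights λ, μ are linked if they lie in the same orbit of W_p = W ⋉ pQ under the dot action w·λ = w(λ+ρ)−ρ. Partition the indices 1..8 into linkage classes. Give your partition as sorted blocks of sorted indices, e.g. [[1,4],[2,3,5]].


A_3 Cartan matrix, 3 simple roots permuted; ρ=(1,1,1).

Alcove-folded reps (p=29, 8 weights, presented ϖ-order):

  λ_1 → (4, 14, 5) · λ_2 → (12, 13, 3) · λ_3 → (4, 14, 5) · λ_4 → (7, 15, 3) · λ_5 → (4, 14, 5) · λ_6 → (4, 14, 5) · λ_7 → (7, 15, 3) · λ_8 → (7, 15, 3)

These 8 weights hit 3 W_29-dot-orbits; sizes (4, 1, 3):

[[1, 3, 5, 6], [2], [4, 7, 8]]


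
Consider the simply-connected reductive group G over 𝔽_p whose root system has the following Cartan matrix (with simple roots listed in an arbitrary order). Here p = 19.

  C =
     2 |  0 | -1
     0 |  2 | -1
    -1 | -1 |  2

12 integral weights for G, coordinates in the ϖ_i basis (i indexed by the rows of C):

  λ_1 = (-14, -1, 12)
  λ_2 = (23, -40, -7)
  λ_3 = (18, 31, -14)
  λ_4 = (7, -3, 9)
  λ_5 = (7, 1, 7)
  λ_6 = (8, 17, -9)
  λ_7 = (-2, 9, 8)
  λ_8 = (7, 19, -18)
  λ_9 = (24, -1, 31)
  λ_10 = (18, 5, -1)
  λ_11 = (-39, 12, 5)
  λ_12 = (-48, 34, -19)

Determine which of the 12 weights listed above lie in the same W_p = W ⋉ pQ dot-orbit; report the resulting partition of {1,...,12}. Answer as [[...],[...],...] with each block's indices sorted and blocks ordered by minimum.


A_3 Cartan matrix, 3 simple roots permuted; ρ=(1,1,1).

Each λ_j+ρ reduced to Ā_19; 3-tuples below use C's row order:

  1: (13, 0, 0)
  2: (1, 12, 5)
  3: (13, 0, 0)
  4: (8, 2, 8)
  5: (8, 2, 8)
  6: (1, 10, 8)
  7: (1, 10, 8)
  8: (8, 2, 8)
  9: (13, 0, 0)
  10: (13, 0, 0)
  11: (13, 0, 0)
  12: (8, 2, 8)

4 distinct reps among the 12 weights ⇒ 4 W_19-linkage classes:

[[1, 3, 9, 10, 11], [2], [4, 5, 8, 12], [6, 7]]


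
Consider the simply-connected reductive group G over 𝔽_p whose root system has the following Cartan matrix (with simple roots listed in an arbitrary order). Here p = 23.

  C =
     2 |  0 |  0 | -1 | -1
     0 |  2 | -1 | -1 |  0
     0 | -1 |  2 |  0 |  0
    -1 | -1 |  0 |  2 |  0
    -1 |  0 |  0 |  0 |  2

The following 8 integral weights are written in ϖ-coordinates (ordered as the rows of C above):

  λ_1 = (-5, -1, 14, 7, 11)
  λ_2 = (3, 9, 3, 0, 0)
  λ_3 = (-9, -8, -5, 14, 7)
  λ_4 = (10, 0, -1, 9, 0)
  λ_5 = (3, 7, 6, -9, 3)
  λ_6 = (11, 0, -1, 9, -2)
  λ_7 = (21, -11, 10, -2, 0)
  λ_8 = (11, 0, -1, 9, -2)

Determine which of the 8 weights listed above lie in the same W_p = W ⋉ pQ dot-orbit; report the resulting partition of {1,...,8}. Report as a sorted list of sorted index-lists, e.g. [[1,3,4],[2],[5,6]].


Cartan matrix: type A_5 (|W|=720); un-permuting the 5 rows.

Folding the 8 weights λ_j+ρ into Ā_23 (reps in the given 5-coord order):

  1: (4, 0, 7, 4, 0) · 2: (4, 10, 4, 1, 1) · 3: (4, 0, 7, 4, 0) · 4: (11, 1, 0, 10, 1) · 5: (4, 0, 7, 4, 0) · 6: (11, 1, 0, 10, 1) · 7: (11, 1, 0, 10, 1) · 8: (11, 1, 0, 10, 1)

These 8 weights hit 3 W_23-dot-orbits; sizes (3, 1, 4):

[[1, 3, 5], [2], [4, 6, 7, 8]]


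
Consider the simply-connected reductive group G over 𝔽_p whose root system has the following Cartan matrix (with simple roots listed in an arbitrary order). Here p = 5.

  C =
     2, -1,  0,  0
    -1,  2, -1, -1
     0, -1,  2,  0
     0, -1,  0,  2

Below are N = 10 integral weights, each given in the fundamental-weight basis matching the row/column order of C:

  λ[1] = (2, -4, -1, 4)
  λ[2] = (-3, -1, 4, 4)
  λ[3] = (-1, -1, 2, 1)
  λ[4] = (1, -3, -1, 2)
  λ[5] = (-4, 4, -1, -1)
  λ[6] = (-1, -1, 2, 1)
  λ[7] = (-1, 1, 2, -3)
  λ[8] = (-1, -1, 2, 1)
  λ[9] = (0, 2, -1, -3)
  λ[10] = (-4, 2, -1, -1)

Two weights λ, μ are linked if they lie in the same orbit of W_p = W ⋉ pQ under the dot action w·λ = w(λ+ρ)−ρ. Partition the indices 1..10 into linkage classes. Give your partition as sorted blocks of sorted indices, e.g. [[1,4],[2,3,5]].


Dynkin diagram of C (from the 6 off-diagonal −1 entries): D_4.

λ_j+ρ reflected into Ā_5 (⟨·,θ^∨⟩≤5); 4-tuples as given:

  λ_1 → (0, 0, 3, 2) · λ_2 → (3, 0, 0, 0) · λ_3 → (0, 0, 3, 2) · λ_4 → (0, 0, 2, 1) · λ_5 → (3, 0, 0, 0) · λ_6 → (0, 0, 3, 2) · λ_7 → (0, 0, 3, 2) · λ_8 → (0, 0, 3, 2) · λ_9 → (1, 1, 0, 2) · λ_10 → (3, 0, 0, 0)

Grouping the 10 weights by Ā_5-representative: 4 linkage classes.

[[1, 3, 6, 7, 8], [2, 5, 10], [4], [9]]


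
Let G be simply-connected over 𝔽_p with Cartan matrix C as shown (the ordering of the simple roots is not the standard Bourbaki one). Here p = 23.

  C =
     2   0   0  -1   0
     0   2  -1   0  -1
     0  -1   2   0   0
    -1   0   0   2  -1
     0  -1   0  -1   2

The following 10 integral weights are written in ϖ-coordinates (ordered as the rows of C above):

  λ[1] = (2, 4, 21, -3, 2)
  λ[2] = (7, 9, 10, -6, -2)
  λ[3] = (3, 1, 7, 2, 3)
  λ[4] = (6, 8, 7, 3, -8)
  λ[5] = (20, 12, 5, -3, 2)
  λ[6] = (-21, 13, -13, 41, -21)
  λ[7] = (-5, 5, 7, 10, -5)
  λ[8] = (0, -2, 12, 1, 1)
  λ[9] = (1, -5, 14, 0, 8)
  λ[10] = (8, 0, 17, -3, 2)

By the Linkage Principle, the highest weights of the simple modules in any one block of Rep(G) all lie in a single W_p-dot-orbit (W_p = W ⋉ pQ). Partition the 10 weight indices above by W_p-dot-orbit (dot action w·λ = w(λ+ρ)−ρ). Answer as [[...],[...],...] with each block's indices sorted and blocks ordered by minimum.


Root system A_5: the 5×5 matrix C matches after relabeling.

λ_j+ρ reflected into Ā_23 (⟨·,θ^∨⟩≤23); 5-tuples as given:

  [1] (2, 1, 14, 1, 4)
  [2] (2, 4, 11, 1, 5)
  [3] (4, 2, 8, 3, 4)
  [4] (4, 2, 8, 3, 4)
  [5] (1, 1, 12, 2, 1)
  [6] (1, 1, 12, 2, 1)
  [7] (4, 2, 8, 3, 4)
  [8] (1, 1, 12, 2, 1)
  [9] (2, 4, 11, 1, 5)
  [10] (1, 1, 12, 2, 1)

Grouping the 10 weights by Ā_23-representative: 4 linkage classes.

[[1], [2, 9], [3, 4, 7], [5, 6, 8, 10]]


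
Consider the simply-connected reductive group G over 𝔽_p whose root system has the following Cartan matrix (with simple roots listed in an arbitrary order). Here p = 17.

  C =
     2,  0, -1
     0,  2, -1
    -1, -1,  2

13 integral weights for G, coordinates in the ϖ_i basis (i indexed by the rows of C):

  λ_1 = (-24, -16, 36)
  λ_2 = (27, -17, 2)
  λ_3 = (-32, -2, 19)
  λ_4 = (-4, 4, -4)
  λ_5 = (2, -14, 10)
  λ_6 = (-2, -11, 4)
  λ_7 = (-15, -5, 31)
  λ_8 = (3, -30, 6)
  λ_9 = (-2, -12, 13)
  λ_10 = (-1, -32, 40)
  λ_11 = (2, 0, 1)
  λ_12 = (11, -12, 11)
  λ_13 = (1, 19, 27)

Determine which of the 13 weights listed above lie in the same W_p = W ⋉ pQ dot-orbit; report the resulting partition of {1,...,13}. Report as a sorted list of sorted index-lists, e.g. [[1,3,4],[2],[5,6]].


Root system A_3: the 3×3 matrix C matches after relabeling.

Folding the 13 weights λ_j+ρ into Ā_17 (reps in the given 3-coord order):

  1: (3, 1, 2);  2: (1, 11, 2);  3: (3, 1, 2);  4: (3, 1, 2);  5: (1, 11, 2);  6: (5, 4, 1);  7: (1, 11, 2);  8: (5, 4, 1);  9: (1, 11, 2);  10: (3, 0, 7);  11: (3, 1, 2);  12: (5, 4, 1);  13: (1, 11, 2)

Partition of {1..13} into 4 W_17-dot-orbits:

[[1, 3, 4, 11], [2, 5, 7, 9, 13], [6, 8, 12], [10]]


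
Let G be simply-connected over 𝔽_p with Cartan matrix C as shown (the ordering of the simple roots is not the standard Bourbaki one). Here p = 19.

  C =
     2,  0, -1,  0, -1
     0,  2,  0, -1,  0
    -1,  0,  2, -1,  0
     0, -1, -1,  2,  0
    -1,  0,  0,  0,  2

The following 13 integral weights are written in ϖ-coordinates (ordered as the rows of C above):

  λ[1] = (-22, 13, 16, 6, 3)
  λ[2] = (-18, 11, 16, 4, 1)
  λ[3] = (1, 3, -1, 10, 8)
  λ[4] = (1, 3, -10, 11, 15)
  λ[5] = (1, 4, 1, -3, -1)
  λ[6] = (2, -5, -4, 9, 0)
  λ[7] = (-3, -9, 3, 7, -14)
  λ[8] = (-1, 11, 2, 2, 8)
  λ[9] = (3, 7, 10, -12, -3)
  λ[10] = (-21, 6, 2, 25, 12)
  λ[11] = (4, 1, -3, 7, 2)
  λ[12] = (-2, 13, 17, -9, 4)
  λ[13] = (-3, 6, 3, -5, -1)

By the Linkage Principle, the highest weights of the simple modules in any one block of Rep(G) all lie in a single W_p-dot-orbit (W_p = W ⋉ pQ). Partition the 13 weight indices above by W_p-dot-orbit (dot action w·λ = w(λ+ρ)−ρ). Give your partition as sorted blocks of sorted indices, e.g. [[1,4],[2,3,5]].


Cartan matrix: type A_5 (|W|=720); un-permuting the 5 rows.

Ā_19 reps of the 13 weights (A_5, coords as presented):

  [1] (2, 3, 0, 2, 0) · [2] (2, 3, 0, 2, 0) · [3] (2, 3, 0, 8, 2) · [4] (7, 2, 2, 1, 3) · [5] (2, 3, 0, 2, 0) · [6] (0, 4, 3, 3, 1) · [7] (2, 3, 0, 8, 2) · [8] (0, 4, 3, 3, 1) · [9] (2, 3, 0, 8, 2) · [10] (7, 2, 2, 1, 3) · [11] (3, 2, 2, 6, 3) · [12] (4, 3, 5, 5, 1) · [13] (2, 3, 0, 2, 0)

6 distinct reps among the 13 weights ⇒ 6 W_19-linkage classes:

[[1, 2, 5, 13], [3, 7, 9], [4, 10], [6, 8], [11], [12]]


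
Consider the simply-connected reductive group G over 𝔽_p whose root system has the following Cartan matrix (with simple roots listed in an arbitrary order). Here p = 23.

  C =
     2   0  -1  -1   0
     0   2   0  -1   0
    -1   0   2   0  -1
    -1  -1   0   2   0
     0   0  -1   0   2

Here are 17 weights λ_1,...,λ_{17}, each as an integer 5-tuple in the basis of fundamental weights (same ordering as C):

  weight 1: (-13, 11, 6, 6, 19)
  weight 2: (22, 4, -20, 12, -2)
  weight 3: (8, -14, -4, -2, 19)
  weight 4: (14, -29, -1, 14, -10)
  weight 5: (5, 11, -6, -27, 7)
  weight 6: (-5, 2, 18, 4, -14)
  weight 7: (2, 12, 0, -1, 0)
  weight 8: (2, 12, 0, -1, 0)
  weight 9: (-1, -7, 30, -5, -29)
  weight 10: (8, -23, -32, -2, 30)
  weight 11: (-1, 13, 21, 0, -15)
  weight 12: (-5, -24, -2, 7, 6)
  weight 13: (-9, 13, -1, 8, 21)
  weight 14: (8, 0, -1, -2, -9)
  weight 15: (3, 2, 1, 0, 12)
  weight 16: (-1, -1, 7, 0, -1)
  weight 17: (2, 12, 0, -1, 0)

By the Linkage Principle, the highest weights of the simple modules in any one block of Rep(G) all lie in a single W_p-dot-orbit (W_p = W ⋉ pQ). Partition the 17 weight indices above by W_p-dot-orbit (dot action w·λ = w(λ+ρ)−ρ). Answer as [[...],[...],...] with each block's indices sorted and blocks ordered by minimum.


Root system A_5: the 5×5 matrix C matches after relabeling.

Alcove-folded reps (p=23, 17 weights, presented ϖ-order):

  1: (2, 4, 5, 1, 4);  2: (3, 13, 1, 0, 1);  3: (3, 2, 5, 3, 9);  4: (2, 8, 5, 6, 2);  5: (3, 2, 5, 3, 9);  6: (4, 3, 2, 1, 13);  7: (3, 13, 1, 0, 1);  8: (3, 13, 1, 0, 1);  9: (4, 3, 2, 1, 13);  10: (0, 0, 8, 1, 0);  11: (0, 0, 8, 1, 0);  12: (4, 3, 2, 1, 13);  13: (0, 0, 8, 1, 0);  14: (0, 0, 8, 1, 0);  15: (4, 3, 2, 1, 13);  16: (0, 0, 8, 1, 0);  17: (3, 13, 1, 0, 1)

These 17 weights hit 6 W_23-dot-orbits; sizes (1, 4, 2, 1, 4, 5):

[[1], [2, 7, 8, 17], [3, 5], [4], [6, 9, 12, 15], [10, 11, 13, 14, 16]]


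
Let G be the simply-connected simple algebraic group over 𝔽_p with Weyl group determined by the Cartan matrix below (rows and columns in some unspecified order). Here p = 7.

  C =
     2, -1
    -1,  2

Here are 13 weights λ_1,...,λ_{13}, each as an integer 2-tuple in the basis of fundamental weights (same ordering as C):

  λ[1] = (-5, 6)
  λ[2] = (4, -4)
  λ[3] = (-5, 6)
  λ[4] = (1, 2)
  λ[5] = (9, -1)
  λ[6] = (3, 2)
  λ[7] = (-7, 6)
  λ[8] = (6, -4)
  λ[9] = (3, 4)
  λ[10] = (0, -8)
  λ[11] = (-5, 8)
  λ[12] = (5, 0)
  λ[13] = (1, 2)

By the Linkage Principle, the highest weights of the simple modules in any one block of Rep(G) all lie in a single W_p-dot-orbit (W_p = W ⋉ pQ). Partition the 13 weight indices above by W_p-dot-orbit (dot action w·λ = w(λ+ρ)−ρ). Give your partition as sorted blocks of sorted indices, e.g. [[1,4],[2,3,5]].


Type A_2, rank 2, |W|=6; reorder rows/cols to standard.

λ_j+ρ reflected into Ā_7 (⟨·,θ^∨⟩≤7); 2-tuples as given:

    λ_1 → (4, 3)
    λ_2 → (2, 3)
    λ_3 → (4, 3)
    λ_4 → (2, 3)
    λ_5 → (4, 3)
    λ_6 → (4, 3)
    λ_7 → (6, 1)
    λ_8 → (4, 3)
    λ_9 → (2, 3)
    λ_10 → (6, 1)
    λ_11 → (2, 3)
    λ_12 → (6, 1)
    λ_13 → (2, 3)

3 distinct reps among the 13 weights ⇒ 3 W_7-linkage classes:

[[1, 3, 5, 6, 8], [2, 4, 9, 11, 13], [7, 10, 12]]


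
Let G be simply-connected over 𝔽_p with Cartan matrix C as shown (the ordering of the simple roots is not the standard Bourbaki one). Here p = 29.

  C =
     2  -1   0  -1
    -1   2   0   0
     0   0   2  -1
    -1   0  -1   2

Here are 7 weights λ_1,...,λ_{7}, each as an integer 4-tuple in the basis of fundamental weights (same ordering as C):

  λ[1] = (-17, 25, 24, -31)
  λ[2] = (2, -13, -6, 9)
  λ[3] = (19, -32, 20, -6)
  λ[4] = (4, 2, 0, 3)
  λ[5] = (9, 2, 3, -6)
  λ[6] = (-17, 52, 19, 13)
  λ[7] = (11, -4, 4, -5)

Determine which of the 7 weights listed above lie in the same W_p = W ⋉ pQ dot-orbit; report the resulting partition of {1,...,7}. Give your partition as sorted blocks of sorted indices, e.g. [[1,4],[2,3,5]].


Cartan matrix: type A_4 (|W|=120); un-permuting the 4 rows.

Each λ_j+ρ reduced to Ā_29; 4-tuples below use C's row order:

  1: (5, 3, 1, 4) · 2: (5, 3, 1, 4) · 3: (5, 8, 2, 9) · 4: (5, 3, 1, 4) · 5: (5, 3, 1, 4) · 6: (5, 8, 2, 9) · 7: (5, 3, 1, 4)

Partition of {1..7} into 2 W_29-dot-orbits:

[[1, 2, 4, 5, 7], [3, 6]]


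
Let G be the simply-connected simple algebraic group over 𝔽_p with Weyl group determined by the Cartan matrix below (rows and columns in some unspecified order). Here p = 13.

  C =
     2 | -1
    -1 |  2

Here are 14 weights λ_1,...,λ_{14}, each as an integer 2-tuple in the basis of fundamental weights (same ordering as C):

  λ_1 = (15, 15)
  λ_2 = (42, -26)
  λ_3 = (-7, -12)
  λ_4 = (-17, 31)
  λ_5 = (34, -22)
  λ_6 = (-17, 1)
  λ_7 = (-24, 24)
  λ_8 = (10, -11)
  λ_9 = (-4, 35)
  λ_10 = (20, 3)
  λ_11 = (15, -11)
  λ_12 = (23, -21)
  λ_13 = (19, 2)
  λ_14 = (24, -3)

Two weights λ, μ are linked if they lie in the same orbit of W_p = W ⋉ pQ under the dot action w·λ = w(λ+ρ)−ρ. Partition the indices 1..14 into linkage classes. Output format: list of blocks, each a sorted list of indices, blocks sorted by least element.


Type A_2, rank 2, |W|=6; reorder rows/cols to standard.

Alcove-folded reps (p=13, 14 weights, presented ϖ-order):

  λ_1+ρ ↦ (3, 3)
  λ_2+ρ ↦ (1, 8)
  λ_3+ρ ↦ (7, 2)
  λ_4+ρ ↦ (3, 3)
  λ_5+ρ ↦ (1, 8)
  λ_6+ρ ↦ (1, 10)
  λ_7+ρ ↦ (1, 10)
  λ_8+ρ ↦ (1, 10)
  λ_9+ρ ↦ (3, 3)
  λ_10+ρ ↦ (1, 8)
  λ_11+ρ ↦ (3, 7)
  λ_12+ρ ↦ (7, 2)
  λ_13+ρ ↦ (3, 7)
  λ_14+ρ ↦ (1, 10)

These 14 weights hit 5 W_13-dot-orbits; sizes (3, 3, 2, 4, 2):

[[1, 4, 9], [2, 5, 10], [3, 12], [6, 7, 8, 14], [11, 13]]


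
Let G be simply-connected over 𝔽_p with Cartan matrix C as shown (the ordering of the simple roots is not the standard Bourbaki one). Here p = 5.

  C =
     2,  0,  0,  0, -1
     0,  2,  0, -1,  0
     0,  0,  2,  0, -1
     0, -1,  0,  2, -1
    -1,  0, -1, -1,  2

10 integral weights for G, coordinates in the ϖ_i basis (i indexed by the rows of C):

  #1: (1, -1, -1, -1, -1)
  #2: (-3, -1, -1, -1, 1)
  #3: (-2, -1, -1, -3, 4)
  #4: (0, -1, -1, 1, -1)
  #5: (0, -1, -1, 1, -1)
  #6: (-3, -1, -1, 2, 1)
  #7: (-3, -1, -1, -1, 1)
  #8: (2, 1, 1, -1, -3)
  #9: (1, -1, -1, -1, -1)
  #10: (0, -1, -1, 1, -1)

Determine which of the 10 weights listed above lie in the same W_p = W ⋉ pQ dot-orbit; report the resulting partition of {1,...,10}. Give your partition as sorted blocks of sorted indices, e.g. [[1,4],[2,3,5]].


C ↔ D_5 under row/col permutation; |W(D_5)| = 1920.

Folding the 10 weights λ_j+ρ into Ā_5 (reps in the given 5-coord order):

    1: (2, 0, 0, 0, 0)
    2: (2, 0, 0, 0, 0)
    3: (1, 0, 0, 2, 0)
    4: (1, 0, 0, 2, 0)
    5: (1, 0, 0, 2, 0)
    6: (2, 0, 0, 0, 0)
    7: (2, 0, 0, 0, 0)
    8: (1, 0, 0, 2, 0)
    9: (2, 0, 0, 0, 0)
    10: (1, 0, 0, 2, 0)

Partition of {1..10} into 2 W_5-dot-orbits:

[[1, 2, 6, 7, 9], [3, 4, 5, 8, 10]]


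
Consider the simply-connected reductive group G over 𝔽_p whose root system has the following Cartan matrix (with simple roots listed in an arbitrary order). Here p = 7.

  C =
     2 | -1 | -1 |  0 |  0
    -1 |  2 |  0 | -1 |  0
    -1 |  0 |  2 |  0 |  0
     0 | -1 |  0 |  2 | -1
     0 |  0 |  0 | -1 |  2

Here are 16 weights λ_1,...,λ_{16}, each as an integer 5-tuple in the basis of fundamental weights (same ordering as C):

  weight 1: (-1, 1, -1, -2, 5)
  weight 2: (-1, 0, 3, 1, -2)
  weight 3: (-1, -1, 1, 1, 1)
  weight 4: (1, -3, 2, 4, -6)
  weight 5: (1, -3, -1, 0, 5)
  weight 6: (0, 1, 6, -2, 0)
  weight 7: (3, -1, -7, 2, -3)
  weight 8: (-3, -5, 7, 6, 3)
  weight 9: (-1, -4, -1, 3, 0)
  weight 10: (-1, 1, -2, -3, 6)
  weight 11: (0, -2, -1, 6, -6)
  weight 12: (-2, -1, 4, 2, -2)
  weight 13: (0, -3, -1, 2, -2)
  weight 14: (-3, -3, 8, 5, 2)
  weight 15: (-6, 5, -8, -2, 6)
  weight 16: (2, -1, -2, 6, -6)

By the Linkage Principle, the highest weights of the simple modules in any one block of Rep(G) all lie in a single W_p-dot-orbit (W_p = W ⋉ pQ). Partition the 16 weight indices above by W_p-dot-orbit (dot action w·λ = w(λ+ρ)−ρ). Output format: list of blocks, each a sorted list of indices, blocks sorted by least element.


Cartan matrix: type A_5 (|W|=720); un-permuting the 5 rows.

W_7-reps of the 16 weights in Ā_7 (same 5-coord order as C):

    λ_1+ρ ↦ (0, 1, 0, 1, 5)
    λ_2+ρ ↦ (0, 1, 4, 1, 1)
    λ_3+ρ ↦ (0, 0, 2, 2, 2)
    λ_4+ρ ↦ (0, 0, 2, 2, 2)
    λ_5+ρ ↦ (0, 1, 0, 1, 5)
    λ_6+ρ ↦ (0, 1, 4, 1, 1)
    λ_7+ρ ↦ (0, 1, 4, 1, 1)
    λ_8+ρ ↦ (0, 1, 4, 1, 1)
    λ_9+ρ ↦ (0, 0, 3, 1, 1)
    λ_10+ρ ↦ (0, 1, 0, 1, 5)
    λ_11+ρ ↦ (0, 1, 0, 1, 5)
    λ_12+ρ ↦ (0, 1, 4, 1, 1)
    λ_13+ρ ↦ (0, 1, 1, 0, 1)
    λ_14+ρ ↦ (0, 0, 2, 2, 2)
    λ_15+ρ ↦ (0, 1, 0, 1, 5)
    λ_16+ρ ↦ (0, 0, 2, 2, 2)

Partition of {1..16} into 5 W_7-dot-orbits:

[[1, 5, 10, 11, 15], [2, 6, 7, 8, 12], [3, 4, 14, 16], [9], [13]]


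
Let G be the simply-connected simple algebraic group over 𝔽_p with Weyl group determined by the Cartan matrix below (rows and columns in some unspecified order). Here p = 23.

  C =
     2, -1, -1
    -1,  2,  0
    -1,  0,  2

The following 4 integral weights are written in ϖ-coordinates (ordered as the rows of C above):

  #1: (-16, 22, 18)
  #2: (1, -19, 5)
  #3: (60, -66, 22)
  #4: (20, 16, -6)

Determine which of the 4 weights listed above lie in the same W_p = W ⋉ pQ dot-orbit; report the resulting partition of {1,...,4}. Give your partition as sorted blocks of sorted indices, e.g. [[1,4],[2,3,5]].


Root system A_3: the 3×3 matrix C matches after relabeling.

Folding the 4 weights λ_j+ρ into Ā_23 (reps in the given 3-coord order):

    [1] (15, 4, 0)
    [2] (6, 2, 10)
    [3] (15, 4, 0)
    [4] (6, 2, 10)

Linkage partition of the 4 weights (2 classes, p=23):

[[1, 3], [2, 4]]


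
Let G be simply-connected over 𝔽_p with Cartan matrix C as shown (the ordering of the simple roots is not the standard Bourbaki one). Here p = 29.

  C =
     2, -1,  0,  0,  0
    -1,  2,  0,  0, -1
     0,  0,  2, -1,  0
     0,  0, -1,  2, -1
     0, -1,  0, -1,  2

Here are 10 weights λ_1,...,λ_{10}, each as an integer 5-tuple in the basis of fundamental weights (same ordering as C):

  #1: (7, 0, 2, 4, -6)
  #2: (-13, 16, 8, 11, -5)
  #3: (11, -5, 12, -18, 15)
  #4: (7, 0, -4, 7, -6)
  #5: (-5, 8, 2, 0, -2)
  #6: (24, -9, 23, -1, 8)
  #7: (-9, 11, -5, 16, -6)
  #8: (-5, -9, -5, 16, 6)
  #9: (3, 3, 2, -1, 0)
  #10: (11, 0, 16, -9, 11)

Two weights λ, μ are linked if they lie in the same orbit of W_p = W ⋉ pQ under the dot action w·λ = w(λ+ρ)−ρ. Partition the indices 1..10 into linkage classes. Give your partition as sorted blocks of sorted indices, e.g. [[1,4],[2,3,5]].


Dynkin diagram of C (from the 8 off-diagonal −1 entries): A_5.

Alcove-folded reps (p=29, 10 weights, presented ϖ-order):

  [1] (4, 4, 3, 0, 1);  [2] (7, 1, 4, 8, 4);  [3] (7, 1, 4, 8, 4);  [4] (4, 4, 3, 0, 1);  [5] (4, 4, 3, 0, 1);  [6] (4, 4, 3, 0, 1);  [7] (7, 1, 4, 8, 4);  [8] (7, 1, 4, 8, 4);  [9] (4, 4, 3, 0, 1);  [10] (7, 1, 4, 8, 4)

These 10 weights hit 2 W_29-dot-orbits; sizes (5, 5):

[[1, 4, 5, 6, 9], [2, 3, 7, 8, 10]]


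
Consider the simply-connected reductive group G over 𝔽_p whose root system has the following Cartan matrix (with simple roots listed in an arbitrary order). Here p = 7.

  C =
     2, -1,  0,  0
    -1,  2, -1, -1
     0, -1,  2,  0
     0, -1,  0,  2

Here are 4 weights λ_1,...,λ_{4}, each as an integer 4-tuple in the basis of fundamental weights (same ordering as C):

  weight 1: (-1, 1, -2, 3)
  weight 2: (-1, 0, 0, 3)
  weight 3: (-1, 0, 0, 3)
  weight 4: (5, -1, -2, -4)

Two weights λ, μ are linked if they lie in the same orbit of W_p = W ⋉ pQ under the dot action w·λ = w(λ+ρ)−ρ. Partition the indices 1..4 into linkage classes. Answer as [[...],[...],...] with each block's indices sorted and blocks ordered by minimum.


C ↔ D_4 under row/col permutation; |W(D_4)| = 192.

Ā_7 reps of the 4 weights (D_4, coords as presented):

  1: (0, 1, 1, 4);  2: (0, 1, 1, 4);  3: (0, 1, 1, 4);  4: (2, 0, 3, 1)

Linkage partition of the 4 weights (2 classes, p=7):

[[1, 2, 3], [4]]


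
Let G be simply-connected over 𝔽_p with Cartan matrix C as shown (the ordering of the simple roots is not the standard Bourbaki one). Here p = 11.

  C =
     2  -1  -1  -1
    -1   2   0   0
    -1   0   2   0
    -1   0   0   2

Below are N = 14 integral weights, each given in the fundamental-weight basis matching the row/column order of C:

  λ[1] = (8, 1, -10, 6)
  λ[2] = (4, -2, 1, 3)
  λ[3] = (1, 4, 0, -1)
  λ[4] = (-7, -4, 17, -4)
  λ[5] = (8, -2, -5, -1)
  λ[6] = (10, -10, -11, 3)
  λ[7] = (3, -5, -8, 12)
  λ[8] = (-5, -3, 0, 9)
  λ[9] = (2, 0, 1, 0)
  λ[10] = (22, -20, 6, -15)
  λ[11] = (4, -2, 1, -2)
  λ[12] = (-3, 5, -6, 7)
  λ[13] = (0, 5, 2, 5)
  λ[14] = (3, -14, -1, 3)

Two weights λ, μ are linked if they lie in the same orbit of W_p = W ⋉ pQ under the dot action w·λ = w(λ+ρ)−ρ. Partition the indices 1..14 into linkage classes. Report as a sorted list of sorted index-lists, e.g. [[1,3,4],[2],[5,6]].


D_4 Cartan matrix, 4 simple roots permuted; ρ=(1,1,1,1).

Folding the 14 weights λ_j+ρ into Ā_11 (reps in the given 4-coord order):

    λ_1 → (2, 5, 2, 0)
    λ_2 → (0, 1, 2, 4)
    λ_3 → (2, 5, 1, 0)
    λ_4 → (0, 2, 1, 2)
    λ_5 → (2, 1, 4, 0)
    λ_6 → (0, 1, 2, 4)
    λ_7 → (0, 1, 2, 4)
    λ_8 → (3, 1, 2, 1)
    λ_9 → (3, 1, 2, 1)
    λ_10 → (2, 5, 1, 0)
    λ_11 → (3, 1, 2, 1)
    λ_12 → (3, 1, 2, 1)
    λ_13 → (3, 1, 2, 1)
    λ_14 → (2, 1, 4, 0)

Grouping the 14 weights by Ā_11-representative: 6 linkage classes.

[[1], [2, 6, 7], [3, 10], [4], [5, 14], [8, 9, 11, 12, 13]]


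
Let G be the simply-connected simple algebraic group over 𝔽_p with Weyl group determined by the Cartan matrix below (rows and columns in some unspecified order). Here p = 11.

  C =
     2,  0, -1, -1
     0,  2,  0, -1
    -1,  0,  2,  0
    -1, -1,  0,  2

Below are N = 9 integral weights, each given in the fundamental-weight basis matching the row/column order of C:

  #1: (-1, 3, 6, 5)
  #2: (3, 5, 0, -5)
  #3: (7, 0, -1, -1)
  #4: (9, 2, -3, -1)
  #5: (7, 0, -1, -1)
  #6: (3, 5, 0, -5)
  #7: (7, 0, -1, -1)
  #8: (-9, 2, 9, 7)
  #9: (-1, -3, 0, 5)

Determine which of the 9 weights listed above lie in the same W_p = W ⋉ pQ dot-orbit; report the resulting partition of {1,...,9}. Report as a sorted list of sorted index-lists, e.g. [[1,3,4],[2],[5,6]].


Root system A_4: the 4×4 matrix C matches after relabeling.

Ā_11 reps of the 9 weights (A_4, coords as presented):

  [1] (0, 2, 1, 4)
  [2] (0, 2, 1, 4)
  [3] (8, 1, 0, 0)
  [4] (8, 1, 0, 0)
  [5] (8, 1, 0, 0)
  [6] (0, 2, 1, 4)
  [7] (8, 1, 0, 0)
  [8] (8, 1, 0, 0)
  [9] (0, 2, 1, 4)

2 distinct reps among the 9 weights ⇒ 2 W_11-linkage classes:

[[1, 2, 6, 9], [3, 4, 5, 7, 8]]


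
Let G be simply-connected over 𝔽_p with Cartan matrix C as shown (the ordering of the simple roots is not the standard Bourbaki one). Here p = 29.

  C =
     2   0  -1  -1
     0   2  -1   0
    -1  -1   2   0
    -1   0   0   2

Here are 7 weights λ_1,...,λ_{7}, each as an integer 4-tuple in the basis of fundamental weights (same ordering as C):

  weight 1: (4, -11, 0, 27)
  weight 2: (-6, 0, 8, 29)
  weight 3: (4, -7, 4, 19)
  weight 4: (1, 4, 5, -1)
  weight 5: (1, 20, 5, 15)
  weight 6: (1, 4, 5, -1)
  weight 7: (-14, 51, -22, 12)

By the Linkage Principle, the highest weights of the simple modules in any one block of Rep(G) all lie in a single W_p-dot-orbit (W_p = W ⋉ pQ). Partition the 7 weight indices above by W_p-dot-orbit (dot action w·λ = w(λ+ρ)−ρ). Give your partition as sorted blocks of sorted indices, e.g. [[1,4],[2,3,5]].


Cartan matrix: type A_4 (|W|=120); un-permuting the 4 rows.

Each λ_j+ρ reduced to Ā_29; 4-tuples below use C's row order:

  [1] (4, 4, 1, 19) · [2] (4, 4, 1, 19) · [3] (4, 4, 1, 19) · [4] (2, 5, 6, 0) · [5] (2, 5, 6, 0) · [6] (2, 5, 6, 0) · [7] (2, 5, 6, 0)

The 7 indices split into 2 linkage classes (same alcove rep ⇔ same W_29-dot-orbit):

[[1, 2, 3], [4, 5, 6, 7]]


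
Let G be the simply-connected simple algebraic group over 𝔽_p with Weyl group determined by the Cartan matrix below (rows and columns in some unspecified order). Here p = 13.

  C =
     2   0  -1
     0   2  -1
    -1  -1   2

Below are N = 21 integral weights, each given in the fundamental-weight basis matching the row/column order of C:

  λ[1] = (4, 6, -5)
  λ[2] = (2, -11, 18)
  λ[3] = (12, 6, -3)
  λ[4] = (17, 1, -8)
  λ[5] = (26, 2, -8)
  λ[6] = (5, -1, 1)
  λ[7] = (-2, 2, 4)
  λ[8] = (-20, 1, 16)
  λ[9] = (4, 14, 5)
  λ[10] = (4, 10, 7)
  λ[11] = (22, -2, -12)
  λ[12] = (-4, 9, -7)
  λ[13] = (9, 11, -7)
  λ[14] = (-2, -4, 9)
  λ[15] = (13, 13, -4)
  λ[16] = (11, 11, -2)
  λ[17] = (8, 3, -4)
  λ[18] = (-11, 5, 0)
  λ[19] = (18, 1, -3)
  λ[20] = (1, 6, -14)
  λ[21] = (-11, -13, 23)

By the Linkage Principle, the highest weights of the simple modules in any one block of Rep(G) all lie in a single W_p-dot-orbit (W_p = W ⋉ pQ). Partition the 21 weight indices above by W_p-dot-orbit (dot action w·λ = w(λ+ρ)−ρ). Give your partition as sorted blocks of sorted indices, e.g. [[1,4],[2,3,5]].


C ↔ A_3 under row/col permutation; |W(A_3)| = 24.

Each λ_j+ρ reduced to Ā_13; 3-tuples below use C's row order:

    1: (1, 3, 4)
    2: (6, 1, 3)
    3: (6, 0, 2)
    4: (6, 0, 2)
    5: (1, 3, 6)
    6: (6, 0, 2)
    7: (1, 3, 4)
    8: (7, 2, 4)
    9: (6, 0, 2)
    10: (6, 0, 2)
    11: (1, 1, 1)
    12: (6, 1, 3)
    13: (1, 3, 6)
    14: (1, 3, 6)
    15: (1, 1, 1)
    16: (1, 1, 1)
    17: (6, 1, 3)
    18: (1, 3, 6)
    19: (7, 2, 4)
    20: (7, 2, 4)
    21: (1, 1, 1)

These 21 weights hit 6 W_13-dot-orbits; sizes (2, 3, 5, 4, 3, 4):

[[1, 7], [2, 12, 17], [3, 4, 6, 9, 10], [5, 13, 14, 18], [8, 19, 20], [11, 15, 16, 21]]


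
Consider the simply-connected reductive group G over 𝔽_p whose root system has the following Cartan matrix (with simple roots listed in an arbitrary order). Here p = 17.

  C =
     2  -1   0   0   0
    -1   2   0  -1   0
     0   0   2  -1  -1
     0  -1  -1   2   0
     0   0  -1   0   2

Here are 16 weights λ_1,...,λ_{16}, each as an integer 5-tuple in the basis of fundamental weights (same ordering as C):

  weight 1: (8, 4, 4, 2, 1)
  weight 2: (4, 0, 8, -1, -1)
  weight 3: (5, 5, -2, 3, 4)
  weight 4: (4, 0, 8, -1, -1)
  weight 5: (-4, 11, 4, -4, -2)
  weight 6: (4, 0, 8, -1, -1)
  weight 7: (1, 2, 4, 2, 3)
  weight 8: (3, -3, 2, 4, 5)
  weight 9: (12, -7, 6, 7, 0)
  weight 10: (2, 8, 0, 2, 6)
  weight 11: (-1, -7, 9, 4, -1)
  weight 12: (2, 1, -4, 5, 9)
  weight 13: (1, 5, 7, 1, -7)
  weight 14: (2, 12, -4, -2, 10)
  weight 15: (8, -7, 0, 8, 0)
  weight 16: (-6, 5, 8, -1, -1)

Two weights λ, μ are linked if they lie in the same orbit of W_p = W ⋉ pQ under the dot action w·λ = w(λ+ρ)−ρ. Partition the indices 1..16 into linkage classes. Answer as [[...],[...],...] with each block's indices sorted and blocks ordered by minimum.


C ↔ A_5 under row/col permutation; |W(A_5)| = 720.

Each λ_j+ρ reduced to Ā_17; 5-tuples below use C's row order:

  λ_1 → (2, 5, 0, 3, 5) · λ_2 → (5, 1, 9, 0, 0) · λ_3 → (3, 6, 1, 3, 1) · λ_4 → (5, 1, 9, 0, 0) · λ_5 → (3, 6, 1, 3, 1) · λ_6 → (5, 1, 9, 0, 0) · λ_7 → (2, 3, 5, 3, 4) · λ_8 → (2, 2, 3, 3, 6) · λ_9 → (1, 6, 2, 2, 5) · λ_10 → (3, 6, 1, 3, 1) · λ_11 → (5, 1, 9, 0, 0) · λ_12 → (2, 2, 3, 3, 6) · λ_13 → (1, 6, 2, 2, 5) · λ_14 → (3, 6, 1, 3, 1) · λ_15 → (3, 6, 1, 3, 1) · λ_16 → (5, 1, 9, 0, 0)

6 distinct reps among the 16 weights ⇒ 6 W_17-linkage classes:

[[1], [2, 4, 6, 11, 16], [3, 5, 10, 14, 15], [7], [8, 12], [9, 13]]


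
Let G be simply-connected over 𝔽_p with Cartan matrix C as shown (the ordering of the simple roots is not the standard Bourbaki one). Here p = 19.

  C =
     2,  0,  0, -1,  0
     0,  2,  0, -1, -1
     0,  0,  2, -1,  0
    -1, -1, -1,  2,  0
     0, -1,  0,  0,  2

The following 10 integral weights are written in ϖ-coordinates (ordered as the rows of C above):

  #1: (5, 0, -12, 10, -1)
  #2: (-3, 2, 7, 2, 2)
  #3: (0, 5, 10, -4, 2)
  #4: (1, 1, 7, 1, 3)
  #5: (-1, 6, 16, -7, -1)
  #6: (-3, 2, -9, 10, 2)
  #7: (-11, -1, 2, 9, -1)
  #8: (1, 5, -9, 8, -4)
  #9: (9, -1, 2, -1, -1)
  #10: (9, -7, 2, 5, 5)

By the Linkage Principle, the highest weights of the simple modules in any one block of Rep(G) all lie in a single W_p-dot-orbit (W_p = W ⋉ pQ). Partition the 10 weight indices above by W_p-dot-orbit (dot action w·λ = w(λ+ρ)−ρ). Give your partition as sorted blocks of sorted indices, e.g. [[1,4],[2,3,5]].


Type D_5, rank 5, |W|=1920; reorder rows/cols to standard.

Each λ_j+ρ reduced to Ā_19; 5-tuples below use C's row order:

  λ_1 → (6, 1, 11, 0, 0) · λ_2 → (2, 1, 8, 1, 3) · λ_3 → (2, 1, 8, 1, 3) · λ_4 → (2, 1, 8, 1, 3) · λ_5 → (6, 1, 11, 0, 0) · λ_6 → (2, 1, 8, 1, 3) · λ_7 → (10, 0, 3, 0, 0) · λ_8 → (2, 1, 8, 1, 3) · λ_9 → (10, 0, 3, 0, 0) · λ_10 → (10, 0, 3, 0, 0)

Linkage partition of the 10 weights (3 classes, p=19):

[[1, 5], [2, 3, 4, 6, 8], [7, 9, 10]]
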